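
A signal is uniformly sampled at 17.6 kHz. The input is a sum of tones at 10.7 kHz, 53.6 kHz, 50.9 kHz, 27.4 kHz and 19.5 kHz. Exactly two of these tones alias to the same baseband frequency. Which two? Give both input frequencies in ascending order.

19.5 kHz, 50.9 kHz

fs/2 = 8.8 kHz.
10.7 kHz > fs/2 = 8.8 kHz, folds to fs − 10.7 kHz = 6.9 kHz.
53.6 kHz mod fs = 0.8 kHz.
0.8 kHz ≤ fs/2 = 8.8 kHz, appears at 0.8 kHz.
50.9 kHz mod fs = 15.7 kHz.
15.7 kHz > fs/2 = 8.8 kHz, folds to fs − 15.7 kHz = 1.9 kHz.
27.4 kHz mod fs = 9.8 kHz.
9.8 kHz > fs/2 = 8.8 kHz, folds to fs − 9.8 kHz = 7.8 kHz.
19.5 kHz mod fs = 1.9 kHz.
1.9 kHz ≤ fs/2 = 8.8 kHz, appears at 1.9 kHz.
19.5 kHz and 50.9 kHz both map to 1.9 kHz.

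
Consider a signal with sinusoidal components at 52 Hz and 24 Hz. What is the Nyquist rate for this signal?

104 Hz

Highest-frequency component: 52 Hz.
Nyquist rate = 2 × 52 Hz = 104 Hz.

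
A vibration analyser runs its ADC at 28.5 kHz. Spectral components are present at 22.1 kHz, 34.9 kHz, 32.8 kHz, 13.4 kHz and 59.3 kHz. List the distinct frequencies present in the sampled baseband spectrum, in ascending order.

fs/2 = 14.25 kHz.
22.1 kHz > fs/2 = 14.25 kHz, folds to fs − 22.1 kHz = 6.4 kHz.
34.9 kHz mod fs = 6.4 kHz.
6.4 kHz ≤ fs/2 = 14.25 kHz, appears at 6.4 kHz.
32.8 kHz mod fs = 4.3 kHz.
4.3 kHz ≤ fs/2 = 14.25 kHz, appears at 4.3 kHz.
13.4 kHz ≤ fs/2 = 14.25 kHz, passes unchanged.
59.3 kHz mod fs = 2.3 kHz.
2.3 kHz ≤ fs/2 = 14.25 kHz, appears at 2.3 kHz.
Distinct values: {2.3 kHz, 4.3 kHz, 6.4 kHz, 13.4 kHz}.

2.3 kHz, 4.3 kHz, 6.4 kHz, 13.4 kHz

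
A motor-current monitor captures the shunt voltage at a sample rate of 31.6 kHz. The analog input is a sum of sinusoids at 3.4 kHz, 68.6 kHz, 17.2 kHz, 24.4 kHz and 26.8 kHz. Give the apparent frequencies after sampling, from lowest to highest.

fs/2 = 15.8 kHz.
3.4 kHz ≤ fs/2 = 15.8 kHz, passes unchanged.
68.6 kHz mod fs = 5.4 kHz.
5.4 kHz ≤ fs/2 = 15.8 kHz, appears at 5.4 kHz.
17.2 kHz > fs/2 = 15.8 kHz, folds to fs − 17.2 kHz = 14.4 kHz.
24.4 kHz > fs/2 = 15.8 kHz, folds to fs − 24.4 kHz = 7.2 kHz.
26.8 kHz > fs/2 = 15.8 kHz, folds to fs − 26.8 kHz = 4.8 kHz.
Distinct values: {3.4 kHz, 4.8 kHz, 5.4 kHz, 7.2 kHz, 14.4 kHz}.

3.4 kHz, 4.8 kHz, 5.4 kHz, 7.2 kHz, 14.4 kHz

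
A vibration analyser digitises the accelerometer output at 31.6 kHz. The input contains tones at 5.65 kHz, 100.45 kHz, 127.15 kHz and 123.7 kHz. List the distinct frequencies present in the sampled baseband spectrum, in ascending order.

fs/2 = 15.8 kHz.
5.65 kHz ≤ fs/2 = 15.8 kHz, passes unchanged.
100.45 kHz mod fs = 5.65 kHz.
5.65 kHz ≤ fs/2 = 15.8 kHz, appears at 5.65 kHz.
127.15 kHz mod fs = 0.75 kHz.
0.75 kHz ≤ fs/2 = 15.8 kHz, appears at 0.75 kHz.
123.7 kHz mod fs = 28.9 kHz.
28.9 kHz > fs/2 = 15.8 kHz, folds to fs − 28.9 kHz = 2.7 kHz.
Distinct values: {0.75 kHz, 2.7 kHz, 5.65 kHz}.

0.75 kHz, 2.7 kHz, 5.65 kHz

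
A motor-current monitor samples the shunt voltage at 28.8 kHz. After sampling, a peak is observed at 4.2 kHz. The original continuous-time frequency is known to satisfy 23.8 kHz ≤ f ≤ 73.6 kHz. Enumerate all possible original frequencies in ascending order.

Frequencies that alias to 4.2 kHz are k·fs ± 4.2 kHz for integer k ≥ 0.
k=0: 4.2 kHz.
k=1: 24.6 kHz, 33 kHz.
k=2: 53.4 kHz, 61.8 kHz.
k=3: 82.2 kHz, 90.6 kHz.
Within [23.8 kHz, 73.6 kHz]: 24.6 kHz, 33 kHz, 53.4 kHz, 61.8 kHz.

24.6 kHz, 33 kHz, 53.4 kHz, 61.8 kHz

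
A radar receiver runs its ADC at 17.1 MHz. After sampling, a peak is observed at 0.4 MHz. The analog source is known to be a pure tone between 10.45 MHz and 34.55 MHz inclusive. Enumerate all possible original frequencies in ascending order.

Frequencies that alias to 0.4 MHz are k·fs ± 0.4 MHz for integer k ≥ 0.
k=0: 0.4 MHz.
k=1: 16.7 MHz, 17.5 MHz.
k=2: 33.8 MHz, 34.6 MHz.
k=3: 50.9 MHz, 51.7 MHz.
Within [10.45 MHz, 34.55 MHz]: 16.7 MHz, 17.5 MHz, 33.8 MHz.

16.7 MHz, 17.5 MHz, 33.8 MHz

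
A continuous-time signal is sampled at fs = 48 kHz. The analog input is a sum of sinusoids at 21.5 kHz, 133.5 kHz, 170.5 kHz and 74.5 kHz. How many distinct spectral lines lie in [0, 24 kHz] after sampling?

2

fs/2 = 24 kHz.
21.5 kHz ≤ fs/2 = 24 kHz, passes unchanged.
133.5 kHz mod fs = 37.5 kHz.
37.5 kHz > fs/2 = 24 kHz, folds to fs − 37.5 kHz = 10.5 kHz.
170.5 kHz mod fs = 26.5 kHz.
26.5 kHz > fs/2 = 24 kHz, folds to fs − 26.5 kHz = 21.5 kHz.
74.5 kHz mod fs = 26.5 kHz.
26.5 kHz > fs/2 = 24 kHz, folds to fs − 26.5 kHz = 21.5 kHz.
Distinct values: {10.5 kHz, 21.5 kHz} → 2.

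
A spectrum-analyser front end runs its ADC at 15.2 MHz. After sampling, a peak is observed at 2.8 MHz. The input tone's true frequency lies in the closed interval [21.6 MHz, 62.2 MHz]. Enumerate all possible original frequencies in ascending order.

27.6 MHz, 33.2 MHz, 42.8 MHz, 48.4 MHz, 58 MHz

Frequencies that alias to 2.8 MHz are k·fs ± 2.8 MHz for integer k ≥ 0.
k=0: 2.8 MHz.
k=1: 12.4 MHz, 18 MHz.
k=2: 27.6 MHz, 33.2 MHz.
k=3: 42.8 MHz, 48.4 MHz.
k=4: 58 MHz, 63.6 MHz.
k=5: 73.2 MHz, 78.8 MHz.
Within [21.6 MHz, 62.2 MHz]: 27.6 MHz, 33.2 MHz, 42.8 MHz, 48.4 MHz, 58 MHz.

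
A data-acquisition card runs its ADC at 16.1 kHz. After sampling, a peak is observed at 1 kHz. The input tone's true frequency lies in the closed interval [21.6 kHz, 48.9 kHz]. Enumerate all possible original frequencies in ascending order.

31.2 kHz, 33.2 kHz, 47.3 kHz

Frequencies that alias to 1 kHz are k·fs ± 1 kHz for integer k ≥ 0.
k=0: 1 kHz.
k=1: 15.1 kHz, 17.1 kHz.
k=2: 31.2 kHz, 33.2 kHz.
k=3: 47.3 kHz, 49.3 kHz.
k=4: 63.4 kHz, 65.4 kHz.
Within [21.6 kHz, 48.9 kHz]: 31.2 kHz, 33.2 kHz, 47.3 kHz.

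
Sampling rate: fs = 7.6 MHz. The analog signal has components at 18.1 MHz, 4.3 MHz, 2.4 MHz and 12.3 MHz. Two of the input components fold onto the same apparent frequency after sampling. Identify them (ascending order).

12.3 MHz, 18.1 MHz

fs/2 = 3.8 MHz.
18.1 MHz mod fs = 2.9 MHz.
2.9 MHz ≤ fs/2 = 3.8 MHz, appears at 2.9 MHz.
4.3 MHz > fs/2 = 3.8 MHz, folds to fs − 4.3 MHz = 3.3 MHz.
2.4 MHz ≤ fs/2 = 3.8 MHz, passes unchanged.
12.3 MHz mod fs = 4.7 MHz.
4.7 MHz > fs/2 = 3.8 MHz, folds to fs − 4.7 MHz = 2.9 MHz.
12.3 MHz and 18.1 MHz both map to 2.9 MHz.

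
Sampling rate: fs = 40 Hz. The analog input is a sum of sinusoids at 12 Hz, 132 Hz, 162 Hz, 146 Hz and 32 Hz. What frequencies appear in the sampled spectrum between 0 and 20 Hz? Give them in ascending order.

2 Hz, 8 Hz, 12 Hz, 14 Hz

fs/2 = 20 Hz.
12 Hz ≤ fs/2 = 20 Hz, passes unchanged.
132 Hz mod fs = 12 Hz.
12 Hz ≤ fs/2 = 20 Hz, appears at 12 Hz.
162 Hz mod fs = 2 Hz.
2 Hz ≤ fs/2 = 20 Hz, appears at 2 Hz.
146 Hz mod fs = 26 Hz.
26 Hz > fs/2 = 20 Hz, folds to fs − 26 Hz = 14 Hz.
32 Hz > fs/2 = 20 Hz, folds to fs − 32 Hz = 8 Hz.
Distinct values: {2 Hz, 8 Hz, 12 Hz, 14 Hz}.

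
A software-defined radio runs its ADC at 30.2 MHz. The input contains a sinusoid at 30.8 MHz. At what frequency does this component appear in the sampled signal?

0.6 MHz

30.8 MHz mod fs = 0.6 MHz.
0.6 MHz ≤ fs/2 = 15.1 MHz, appears at 0.6 MHz.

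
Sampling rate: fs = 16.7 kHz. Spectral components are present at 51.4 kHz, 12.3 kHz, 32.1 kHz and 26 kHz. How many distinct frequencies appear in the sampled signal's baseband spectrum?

3

fs/2 = 8.35 kHz.
51.4 kHz mod fs = 1.3 kHz.
1.3 kHz ≤ fs/2 = 8.35 kHz, appears at 1.3 kHz.
12.3 kHz > fs/2 = 8.35 kHz, folds to fs − 12.3 kHz = 4.4 kHz.
32.1 kHz mod fs = 15.4 kHz.
15.4 kHz > fs/2 = 8.35 kHz, folds to fs − 15.4 kHz = 1.3 kHz.
26 kHz mod fs = 9.3 kHz.
9.3 kHz > fs/2 = 8.35 kHz, folds to fs − 9.3 kHz = 7.4 kHz.
Distinct values: {1.3 kHz, 4.4 kHz, 7.4 kHz} → 3.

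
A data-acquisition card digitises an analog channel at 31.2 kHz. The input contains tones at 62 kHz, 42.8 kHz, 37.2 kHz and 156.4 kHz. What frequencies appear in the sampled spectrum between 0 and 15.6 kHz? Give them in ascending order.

fs/2 = 15.6 kHz.
62 kHz mod fs = 30.8 kHz.
30.8 kHz > fs/2 = 15.6 kHz, folds to fs − 30.8 kHz = 0.4 kHz.
42.8 kHz mod fs = 11.6 kHz.
11.6 kHz ≤ fs/2 = 15.6 kHz, appears at 11.6 kHz.
37.2 kHz mod fs = 6 kHz.
6 kHz ≤ fs/2 = 15.6 kHz, appears at 6 kHz.
156.4 kHz mod fs = 0.4 kHz.
0.4 kHz ≤ fs/2 = 15.6 kHz, appears at 0.4 kHz.
Distinct values: {0.4 kHz, 6 kHz, 11.6 kHz}.

0.4 kHz, 6 kHz, 11.6 kHz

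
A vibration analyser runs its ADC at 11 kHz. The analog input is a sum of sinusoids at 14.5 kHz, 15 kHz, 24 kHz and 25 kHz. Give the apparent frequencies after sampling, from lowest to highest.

fs/2 = 5.5 kHz.
14.5 kHz mod fs = 3.5 kHz.
3.5 kHz ≤ fs/2 = 5.5 kHz, appears at 3.5 kHz.
15 kHz mod fs = 4 kHz.
4 kHz ≤ fs/2 = 5.5 kHz, appears at 4 kHz.
24 kHz mod fs = 2 kHz.
2 kHz ≤ fs/2 = 5.5 kHz, appears at 2 kHz.
25 kHz mod fs = 3 kHz.
3 kHz ≤ fs/2 = 5.5 kHz, appears at 3 kHz.
Distinct values: {2 kHz, 3 kHz, 3.5 kHz, 4 kHz}.

2 kHz, 3 kHz, 3.5 kHz, 4 kHz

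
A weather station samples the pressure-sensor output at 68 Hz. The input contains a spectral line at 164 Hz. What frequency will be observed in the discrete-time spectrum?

28 Hz

164 Hz mod fs = 28 Hz.
28 Hz ≤ fs/2 = 34 Hz, appears at 28 Hz.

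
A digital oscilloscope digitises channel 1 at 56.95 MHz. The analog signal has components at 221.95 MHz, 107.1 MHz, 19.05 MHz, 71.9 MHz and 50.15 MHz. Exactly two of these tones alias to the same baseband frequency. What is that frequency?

6.8 MHz

fs/2 = 28.475 MHz.
221.95 MHz mod fs = 51.1 MHz.
51.1 MHz > fs/2 = 28.475 MHz, folds to fs − 51.1 MHz = 5.85 MHz.
107.1 MHz mod fs = 50.15 MHz.
50.15 MHz > fs/2 = 28.475 MHz, folds to fs − 50.15 MHz = 6.8 MHz.
19.05 MHz ≤ fs/2 = 28.475 MHz, passes unchanged.
71.9 MHz mod fs = 14.95 MHz.
14.95 MHz ≤ fs/2 = 28.475 MHz, appears at 14.95 MHz.
50.15 MHz > fs/2 = 28.475 MHz, folds to fs − 50.15 MHz = 6.8 MHz.
50.15 MHz and 107.1 MHz both map to 6.8 MHz.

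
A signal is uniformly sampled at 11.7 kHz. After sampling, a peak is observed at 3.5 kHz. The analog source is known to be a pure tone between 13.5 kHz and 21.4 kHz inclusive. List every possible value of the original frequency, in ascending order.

Frequencies that alias to 3.5 kHz are k·fs ± 3.5 kHz for integer k ≥ 0.
k=0: 3.5 kHz.
k=1: 8.2 kHz, 15.2 kHz.
k=2: 19.9 kHz, 26.9 kHz.
k=3: 31.6 kHz, 38.6 kHz.
Within [13.5 kHz, 21.4 kHz]: 15.2 kHz, 19.9 kHz.

15.2 kHz, 19.9 kHz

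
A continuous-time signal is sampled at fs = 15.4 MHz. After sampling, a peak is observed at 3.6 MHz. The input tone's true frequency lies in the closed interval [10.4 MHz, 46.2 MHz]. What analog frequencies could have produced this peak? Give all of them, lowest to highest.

Frequencies that alias to 3.6 MHz are k·fs ± 3.6 MHz for integer k ≥ 0.
k=0: 3.6 MHz.
k=1: 11.8 MHz, 19 MHz.
k=2: 27.2 MHz, 34.4 MHz.
k=3: 42.6 MHz, 49.8 MHz.
k=4: 58 MHz, 65.2 MHz.
Within [10.4 MHz, 46.2 MHz]: 11.8 MHz, 19 MHz, 27.2 MHz, 34.4 MHz, 42.6 MHz.

11.8 MHz, 19 MHz, 27.2 MHz, 34.4 MHz, 42.6 MHz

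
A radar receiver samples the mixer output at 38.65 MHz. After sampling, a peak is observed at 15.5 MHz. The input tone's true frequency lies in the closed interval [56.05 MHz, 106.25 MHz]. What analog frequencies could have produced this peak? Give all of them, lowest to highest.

Frequencies that alias to 15.5 MHz are k·fs ± 15.5 MHz for integer k ≥ 0.
k=0: 15.5 MHz.
k=1: 23.15 MHz, 54.15 MHz.
k=2: 61.8 MHz, 92.8 MHz.
k=3: 100.45 MHz, 131.45 MHz.
k=4: 139.1 MHz, 170.1 MHz.
Within [56.05 MHz, 106.25 MHz]: 61.8 MHz, 92.8 MHz, 100.45 MHz.

61.8 MHz, 92.8 MHz, 100.45 MHz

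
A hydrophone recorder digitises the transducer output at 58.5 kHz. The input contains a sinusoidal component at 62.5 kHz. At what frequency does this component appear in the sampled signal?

4 kHz

62.5 kHz mod fs = 4 kHz.
4 kHz ≤ fs/2 = 29.25 kHz, appears at 4 kHz.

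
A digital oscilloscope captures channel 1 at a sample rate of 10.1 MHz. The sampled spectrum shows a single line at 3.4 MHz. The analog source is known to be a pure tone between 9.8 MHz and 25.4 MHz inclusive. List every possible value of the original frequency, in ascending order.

13.5 MHz, 16.8 MHz, 23.6 MHz

Frequencies that alias to 3.4 MHz are k·fs ± 3.4 MHz for integer k ≥ 0.
k=0: 3.4 MHz.
k=1: 6.7 MHz, 13.5 MHz.
k=2: 16.8 MHz, 23.6 MHz.
k=3: 26.9 MHz, 33.7 MHz.
Within [9.8 MHz, 25.4 MHz]: 13.5 MHz, 16.8 MHz, 23.6 MHz.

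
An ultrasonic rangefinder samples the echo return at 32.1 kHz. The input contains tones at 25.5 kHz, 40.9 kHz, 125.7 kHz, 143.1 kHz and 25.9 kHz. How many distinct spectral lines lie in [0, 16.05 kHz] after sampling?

5

fs/2 = 16.05 kHz.
25.5 kHz > fs/2 = 16.05 kHz, folds to fs − 25.5 kHz = 6.6 kHz.
40.9 kHz mod fs = 8.8 kHz.
8.8 kHz ≤ fs/2 = 16.05 kHz, appears at 8.8 kHz.
125.7 kHz mod fs = 29.4 kHz.
29.4 kHz > fs/2 = 16.05 kHz, folds to fs − 29.4 kHz = 2.7 kHz.
143.1 kHz mod fs = 14.7 kHz.
14.7 kHz ≤ fs/2 = 16.05 kHz, appears at 14.7 kHz.
25.9 kHz > fs/2 = 16.05 kHz, folds to fs − 25.9 kHz = 6.2 kHz.
Distinct values: {2.7 kHz, 6.2 kHz, 6.6 kHz, 8.8 kHz, 14.7 kHz} → 5.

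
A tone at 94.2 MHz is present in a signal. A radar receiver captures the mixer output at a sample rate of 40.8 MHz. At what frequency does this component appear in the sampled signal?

94.2 MHz mod fs = 12.6 MHz.
12.6 MHz ≤ fs/2 = 20.4 MHz, appears at 12.6 MHz.

12.6 MHz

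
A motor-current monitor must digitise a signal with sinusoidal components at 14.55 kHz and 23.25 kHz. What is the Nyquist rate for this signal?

Highest-frequency component: 23.25 kHz.
Nyquist rate = 2 × 23.25 kHz = 46.5 kHz.

46.5 kHz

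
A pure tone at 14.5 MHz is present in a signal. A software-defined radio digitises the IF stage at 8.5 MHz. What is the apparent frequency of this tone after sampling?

2.5 MHz

14.5 MHz mod fs = 6 MHz.
6 MHz > fs/2 = 4.25 MHz, folds to fs − 6 MHz = 2.5 MHz.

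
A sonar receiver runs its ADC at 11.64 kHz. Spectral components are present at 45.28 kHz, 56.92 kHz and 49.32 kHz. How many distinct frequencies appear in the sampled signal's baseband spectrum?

fs/2 = 5.82 kHz.
45.28 kHz mod fs = 10.36 kHz.
10.36 kHz > fs/2 = 5.82 kHz, folds to fs − 10.36 kHz = 1.28 kHz.
56.92 kHz mod fs = 10.36 kHz.
10.36 kHz > fs/2 = 5.82 kHz, folds to fs − 10.36 kHz = 1.28 kHz.
49.32 kHz mod fs = 2.76 kHz.
2.76 kHz ≤ fs/2 = 5.82 kHz, appears at 2.76 kHz.
Distinct values: {1.28 kHz, 2.76 kHz} → 2.

2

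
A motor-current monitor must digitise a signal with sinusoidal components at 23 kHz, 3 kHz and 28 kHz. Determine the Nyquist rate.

56 kHz

Highest-frequency component: 28 kHz.
Nyquist rate = 2 × 28 kHz = 56 kHz.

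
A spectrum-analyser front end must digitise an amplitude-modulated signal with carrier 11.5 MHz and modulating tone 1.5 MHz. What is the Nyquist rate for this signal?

AM sidebands sit at fc ± fm = 10 MHz and 13 MHz.
Highest-frequency component: 13 MHz.
Nyquist rate = 2 × 13 MHz = 26 MHz.

26 MHz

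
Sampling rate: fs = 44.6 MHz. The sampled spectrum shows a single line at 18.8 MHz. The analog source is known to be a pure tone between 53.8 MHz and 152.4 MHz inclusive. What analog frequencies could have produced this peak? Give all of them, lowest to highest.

63.4 MHz, 70.4 MHz, 108 MHz, 115 MHz

Frequencies that alias to 18.8 MHz are k·fs ± 18.8 MHz for integer k ≥ 0.
k=0: 18.8 MHz.
k=1: 25.8 MHz, 63.4 MHz.
k=2: 70.4 MHz, 108 MHz.
k=3: 115 MHz, 152.6 MHz.
k=4: 159.6 MHz, 197.2 MHz.
Within [53.8 MHz, 152.4 MHz]: 63.4 MHz, 70.4 MHz, 108 MHz, 115 MHz.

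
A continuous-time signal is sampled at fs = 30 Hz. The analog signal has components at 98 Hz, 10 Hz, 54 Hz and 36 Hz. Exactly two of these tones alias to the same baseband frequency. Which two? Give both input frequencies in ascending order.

fs/2 = 15 Hz.
98 Hz mod fs = 8 Hz.
8 Hz ≤ fs/2 = 15 Hz, appears at 8 Hz.
10 Hz ≤ fs/2 = 15 Hz, passes unchanged.
54 Hz mod fs = 24 Hz.
24 Hz > fs/2 = 15 Hz, folds to fs − 24 Hz = 6 Hz.
36 Hz mod fs = 6 Hz.
6 Hz ≤ fs/2 = 15 Hz, appears at 6 Hz.
36 Hz and 54 Hz both map to 6 Hz.

36 Hz, 54 Hz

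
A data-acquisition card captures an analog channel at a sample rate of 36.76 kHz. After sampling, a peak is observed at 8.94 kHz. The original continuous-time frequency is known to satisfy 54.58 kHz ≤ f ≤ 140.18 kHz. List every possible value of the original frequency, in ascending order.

64.58 kHz, 82.46 kHz, 101.34 kHz, 119.22 kHz, 138.1 kHz

Frequencies that alias to 8.94 kHz are k·fs ± 8.94 kHz for integer k ≥ 0.
k=0: 8.94 kHz.
k=1: 27.82 kHz, 45.7 kHz.
k=2: 64.58 kHz, 82.46 kHz.
k=3: 101.34 kHz, 119.22 kHz.
k=4: 138.1 kHz, 155.98 kHz.
k=5: 174.86 kHz, 192.74 kHz.
Within [54.58 kHz, 140.18 kHz]: 64.58 kHz, 82.46 kHz, 101.34 kHz, 119.22 kHz, 138.1 kHz.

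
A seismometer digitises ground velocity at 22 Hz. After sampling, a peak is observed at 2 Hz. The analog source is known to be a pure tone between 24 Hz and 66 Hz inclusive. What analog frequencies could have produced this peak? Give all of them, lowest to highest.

Frequencies that alias to 2 Hz are k·fs ± 2 Hz for integer k ≥ 0.
k=0: 2 Hz.
k=1: 20 Hz, 24 Hz.
k=2: 42 Hz, 46 Hz.
k=3: 64 Hz, 68 Hz.
k=4: 86 Hz, 90 Hz.
Within [24 Hz, 66 Hz]: 24 Hz, 42 Hz, 46 Hz, 64 Hz.

24 Hz, 42 Hz, 46 Hz, 64 Hz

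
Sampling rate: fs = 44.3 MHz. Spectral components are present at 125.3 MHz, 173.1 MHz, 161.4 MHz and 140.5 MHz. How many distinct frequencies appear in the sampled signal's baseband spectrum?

3

fs/2 = 22.15 MHz.
125.3 MHz mod fs = 36.7 MHz.
36.7 MHz > fs/2 = 22.15 MHz, folds to fs − 36.7 MHz = 7.6 MHz.
173.1 MHz mod fs = 40.2 MHz.
40.2 MHz > fs/2 = 22.15 MHz, folds to fs − 40.2 MHz = 4.1 MHz.
161.4 MHz mod fs = 28.5 MHz.
28.5 MHz > fs/2 = 22.15 MHz, folds to fs − 28.5 MHz = 15.8 MHz.
140.5 MHz mod fs = 7.6 MHz.
7.6 MHz ≤ fs/2 = 22.15 MHz, appears at 7.6 MHz.
Distinct values: {4.1 MHz, 7.6 MHz, 15.8 MHz} → 3.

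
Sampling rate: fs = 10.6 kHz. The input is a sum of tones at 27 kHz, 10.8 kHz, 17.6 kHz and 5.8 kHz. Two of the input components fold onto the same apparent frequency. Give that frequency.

4.8 kHz

fs/2 = 5.3 kHz.
27 kHz mod fs = 5.8 kHz.
5.8 kHz > fs/2 = 5.3 kHz, folds to fs − 5.8 kHz = 4.8 kHz.
10.8 kHz mod fs = 0.2 kHz.
0.2 kHz ≤ fs/2 = 5.3 kHz, appears at 0.2 kHz.
17.6 kHz mod fs = 7 kHz.
7 kHz > fs/2 = 5.3 kHz, folds to fs − 7 kHz = 3.6 kHz.
5.8 kHz > fs/2 = 5.3 kHz, folds to fs − 5.8 kHz = 4.8 kHz.
5.8 kHz and 27 kHz both map to 4.8 kHz.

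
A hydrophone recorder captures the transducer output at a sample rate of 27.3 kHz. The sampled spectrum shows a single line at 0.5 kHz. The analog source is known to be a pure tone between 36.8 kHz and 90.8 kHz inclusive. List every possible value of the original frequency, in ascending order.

54.1 kHz, 55.1 kHz, 81.4 kHz, 82.4 kHz

Frequencies that alias to 0.5 kHz are k·fs ± 0.5 kHz for integer k ≥ 0.
k=0: 0.5 kHz.
k=1: 26.8 kHz, 27.8 kHz.
k=2: 54.1 kHz, 55.1 kHz.
k=3: 81.4 kHz, 82.4 kHz.
k=4: 108.7 kHz, 109.7 kHz.
Within [36.8 kHz, 90.8 kHz]: 54.1 kHz, 55.1 kHz, 81.4 kHz, 82.4 kHz.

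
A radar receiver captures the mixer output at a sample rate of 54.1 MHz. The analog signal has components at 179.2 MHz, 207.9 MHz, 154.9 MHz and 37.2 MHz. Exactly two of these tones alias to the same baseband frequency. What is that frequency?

fs/2 = 27.05 MHz.
179.2 MHz mod fs = 16.9 MHz.
16.9 MHz ≤ fs/2 = 27.05 MHz, appears at 16.9 MHz.
207.9 MHz mod fs = 45.6 MHz.
45.6 MHz > fs/2 = 27.05 MHz, folds to fs − 45.6 MHz = 8.5 MHz.
154.9 MHz mod fs = 46.7 MHz.
46.7 MHz > fs/2 = 27.05 MHz, folds to fs − 46.7 MHz = 7.4 MHz.
37.2 MHz > fs/2 = 27.05 MHz, folds to fs − 37.2 MHz = 16.9 MHz.
37.2 MHz and 179.2 MHz both map to 16.9 MHz.

16.9 MHz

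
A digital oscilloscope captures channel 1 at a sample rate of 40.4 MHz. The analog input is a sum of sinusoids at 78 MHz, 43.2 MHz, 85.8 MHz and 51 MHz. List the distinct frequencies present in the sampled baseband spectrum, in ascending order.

2.8 MHz, 5 MHz, 10.6 MHz

fs/2 = 20.2 MHz.
78 MHz mod fs = 37.6 MHz.
37.6 MHz > fs/2 = 20.2 MHz, folds to fs − 37.6 MHz = 2.8 MHz.
43.2 MHz mod fs = 2.8 MHz.
2.8 MHz ≤ fs/2 = 20.2 MHz, appears at 2.8 MHz.
85.8 MHz mod fs = 5 MHz.
5 MHz ≤ fs/2 = 20.2 MHz, appears at 5 MHz.
51 MHz mod fs = 10.6 MHz.
10.6 MHz ≤ fs/2 = 20.2 MHz, appears at 10.6 MHz.
Distinct values: {2.8 MHz, 5 MHz, 10.6 MHz}.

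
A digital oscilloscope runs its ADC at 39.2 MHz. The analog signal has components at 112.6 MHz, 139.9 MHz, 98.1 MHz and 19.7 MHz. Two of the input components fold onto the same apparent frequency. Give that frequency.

19.5 MHz

fs/2 = 19.6 MHz.
112.6 MHz mod fs = 34.2 MHz.
34.2 MHz > fs/2 = 19.6 MHz, folds to fs − 34.2 MHz = 5 MHz.
139.9 MHz mod fs = 22.3 MHz.
22.3 MHz > fs/2 = 19.6 MHz, folds to fs − 22.3 MHz = 16.9 MHz.
98.1 MHz mod fs = 19.7 MHz.
19.7 MHz > fs/2 = 19.6 MHz, folds to fs − 19.7 MHz = 19.5 MHz.
19.7 MHz > fs/2 = 19.6 MHz, folds to fs − 19.7 MHz = 19.5 MHz.
19.7 MHz and 98.1 MHz both map to 19.5 MHz.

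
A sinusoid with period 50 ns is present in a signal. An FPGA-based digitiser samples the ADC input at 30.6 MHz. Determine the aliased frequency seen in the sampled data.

T = 50 ns → f = 1/T = 20 MHz.
20 MHz > fs/2 = 15.3 MHz, folds to fs − 20 MHz = 10.6 MHz.

10.6 MHz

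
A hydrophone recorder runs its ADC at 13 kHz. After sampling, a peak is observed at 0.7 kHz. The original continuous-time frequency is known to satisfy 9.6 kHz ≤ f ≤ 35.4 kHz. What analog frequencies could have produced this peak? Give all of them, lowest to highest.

12.3 kHz, 13.7 kHz, 25.3 kHz, 26.7 kHz

Frequencies that alias to 0.7 kHz are k·fs ± 0.7 kHz for integer k ≥ 0.
k=0: 0.7 kHz.
k=1: 12.3 kHz, 13.7 kHz.
k=2: 25.3 kHz, 26.7 kHz.
k=3: 38.3 kHz, 39.7 kHz.
Within [9.6 kHz, 35.4 kHz]: 12.3 kHz, 13.7 kHz, 25.3 kHz, 26.7 kHz.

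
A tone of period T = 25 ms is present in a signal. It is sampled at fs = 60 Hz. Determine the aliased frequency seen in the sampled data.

T = 25 ms → f = 1/T = 40 Hz.
40 Hz > fs/2 = 30 Hz, folds to fs − 40 Hz = 20 Hz.

20 Hz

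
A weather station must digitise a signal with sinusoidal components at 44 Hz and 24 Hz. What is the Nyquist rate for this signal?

Highest-frequency component: 44 Hz.
Nyquist rate = 2 × 44 Hz = 88 Hz.

88 Hz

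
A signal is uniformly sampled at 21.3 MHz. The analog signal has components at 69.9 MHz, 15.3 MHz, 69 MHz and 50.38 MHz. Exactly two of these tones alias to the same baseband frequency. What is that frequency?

fs/2 = 10.65 MHz.
69.9 MHz mod fs = 6 MHz.
6 MHz ≤ fs/2 = 10.65 MHz, appears at 6 MHz.
15.3 MHz > fs/2 = 10.65 MHz, folds to fs − 15.3 MHz = 6 MHz.
69 MHz mod fs = 5.1 MHz.
5.1 MHz ≤ fs/2 = 10.65 MHz, appears at 5.1 MHz.
50.38 MHz mod fs = 7.78 MHz.
7.78 MHz ≤ fs/2 = 10.65 MHz, appears at 7.78 MHz.
15.3 MHz and 69.9 MHz both map to 6 MHz.

6 MHz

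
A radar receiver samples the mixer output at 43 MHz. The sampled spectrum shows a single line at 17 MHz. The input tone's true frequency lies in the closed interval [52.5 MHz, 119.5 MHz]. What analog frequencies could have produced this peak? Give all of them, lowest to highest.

Frequencies that alias to 17 MHz are k·fs ± 17 MHz for integer k ≥ 0.
k=0: 17 MHz.
k=1: 26 MHz, 60 MHz.
k=2: 69 MHz, 103 MHz.
k=3: 112 MHz, 146 MHz.
k=4: 155 MHz, 189 MHz.
Within [52.5 MHz, 119.5 MHz]: 60 MHz, 69 MHz, 103 MHz, 112 MHz.

60 MHz, 69 MHz, 103 MHz, 112 MHz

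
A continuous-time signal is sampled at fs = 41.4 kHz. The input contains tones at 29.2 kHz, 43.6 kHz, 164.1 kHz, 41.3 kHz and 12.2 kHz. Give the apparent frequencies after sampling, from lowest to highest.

0.1 kHz, 1.5 kHz, 2.2 kHz, 12.2 kHz

fs/2 = 20.7 kHz.
29.2 kHz > fs/2 = 20.7 kHz, folds to fs − 29.2 kHz = 12.2 kHz.
43.6 kHz mod fs = 2.2 kHz.
2.2 kHz ≤ fs/2 = 20.7 kHz, appears at 2.2 kHz.
164.1 kHz mod fs = 39.9 kHz.
39.9 kHz > fs/2 = 20.7 kHz, folds to fs − 39.9 kHz = 1.5 kHz.
41.3 kHz > fs/2 = 20.7 kHz, folds to fs − 41.3 kHz = 0.1 kHz.
12.2 kHz ≤ fs/2 = 20.7 kHz, passes unchanged.
Distinct values: {0.1 kHz, 1.5 kHz, 2.2 kHz, 12.2 kHz}.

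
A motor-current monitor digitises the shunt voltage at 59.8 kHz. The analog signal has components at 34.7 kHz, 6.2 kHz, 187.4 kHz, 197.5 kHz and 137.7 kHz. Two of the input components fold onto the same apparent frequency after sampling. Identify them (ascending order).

137.7 kHz, 197.5 kHz

fs/2 = 29.9 kHz.
34.7 kHz > fs/2 = 29.9 kHz, folds to fs − 34.7 kHz = 25.1 kHz.
6.2 kHz ≤ fs/2 = 29.9 kHz, passes unchanged.
187.4 kHz mod fs = 8 kHz.
8 kHz ≤ fs/2 = 29.9 kHz, appears at 8 kHz.
197.5 kHz mod fs = 18.1 kHz.
18.1 kHz ≤ fs/2 = 29.9 kHz, appears at 18.1 kHz.
137.7 kHz mod fs = 18.1 kHz.
18.1 kHz ≤ fs/2 = 29.9 kHz, appears at 18.1 kHz.
137.7 kHz and 197.5 kHz both map to 18.1 kHz.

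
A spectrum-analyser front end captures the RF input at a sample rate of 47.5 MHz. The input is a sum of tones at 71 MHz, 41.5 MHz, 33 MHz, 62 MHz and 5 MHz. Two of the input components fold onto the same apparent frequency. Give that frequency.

fs/2 = 23.75 MHz.
71 MHz mod fs = 23.5 MHz.
23.5 MHz ≤ fs/2 = 23.75 MHz, appears at 23.5 MHz.
41.5 MHz > fs/2 = 23.75 MHz, folds to fs − 41.5 MHz = 6 MHz.
33 MHz > fs/2 = 23.75 MHz, folds to fs − 33 MHz = 14.5 MHz.
62 MHz mod fs = 14.5 MHz.
14.5 MHz ≤ fs/2 = 23.75 MHz, appears at 14.5 MHz.
5 MHz ≤ fs/2 = 23.75 MHz, passes unchanged.
33 MHz and 62 MHz both map to 14.5 MHz.

14.5 MHz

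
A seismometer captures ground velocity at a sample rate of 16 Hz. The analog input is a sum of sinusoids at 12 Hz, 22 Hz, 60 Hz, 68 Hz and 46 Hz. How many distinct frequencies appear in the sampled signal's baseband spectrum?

fs/2 = 8 Hz.
12 Hz > fs/2 = 8 Hz, folds to fs − 12 Hz = 4 Hz.
22 Hz mod fs = 6 Hz.
6 Hz ≤ fs/2 = 8 Hz, appears at 6 Hz.
60 Hz mod fs = 12 Hz.
12 Hz > fs/2 = 8 Hz, folds to fs − 12 Hz = 4 Hz.
68 Hz mod fs = 4 Hz.
4 Hz ≤ fs/2 = 8 Hz, appears at 4 Hz.
46 Hz mod fs = 14 Hz.
14 Hz > fs/2 = 8 Hz, folds to fs − 14 Hz = 2 Hz.
Distinct values: {2 Hz, 4 Hz, 6 Hz} → 3.

3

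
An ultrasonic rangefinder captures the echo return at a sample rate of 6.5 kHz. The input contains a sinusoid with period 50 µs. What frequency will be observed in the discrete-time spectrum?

T = 50 µs → f = 1/T = 20 kHz.
20 kHz mod fs = 0.5 kHz.
0.5 kHz ≤ fs/2 = 3.25 kHz, appears at 0.5 kHz.

0.5 kHz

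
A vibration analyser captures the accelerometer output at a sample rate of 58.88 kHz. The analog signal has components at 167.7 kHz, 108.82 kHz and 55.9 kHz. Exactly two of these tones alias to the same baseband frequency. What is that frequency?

8.94 kHz

fs/2 = 29.44 kHz.
167.7 kHz mod fs = 49.94 kHz.
49.94 kHz > fs/2 = 29.44 kHz, folds to fs − 49.94 kHz = 8.94 kHz.
108.82 kHz mod fs = 49.94 kHz.
49.94 kHz > fs/2 = 29.44 kHz, folds to fs − 49.94 kHz = 8.94 kHz.
55.9 kHz > fs/2 = 29.44 kHz, folds to fs − 55.9 kHz = 2.98 kHz.
108.82 kHz and 167.7 kHz both map to 8.94 kHz.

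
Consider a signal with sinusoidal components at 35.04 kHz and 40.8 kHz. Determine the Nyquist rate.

Highest-frequency component: 40.8 kHz.
Nyquist rate = 2 × 40.8 kHz = 81.6 kHz.

81.6 kHz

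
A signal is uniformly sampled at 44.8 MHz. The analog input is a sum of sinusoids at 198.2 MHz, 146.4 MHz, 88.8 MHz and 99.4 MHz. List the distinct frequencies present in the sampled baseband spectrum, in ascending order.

fs/2 = 22.4 MHz.
198.2 MHz mod fs = 19 MHz.
19 MHz ≤ fs/2 = 22.4 MHz, appears at 19 MHz.
146.4 MHz mod fs = 12 MHz.
12 MHz ≤ fs/2 = 22.4 MHz, appears at 12 MHz.
88.8 MHz mod fs = 44 MHz.
44 MHz > fs/2 = 22.4 MHz, folds to fs − 44 MHz = 0.8 MHz.
99.4 MHz mod fs = 9.8 MHz.
9.8 MHz ≤ fs/2 = 22.4 MHz, appears at 9.8 MHz.
Distinct values: {0.8 MHz, 9.8 MHz, 12 MHz, 19 MHz}.

0.8 MHz, 9.8 MHz, 12 MHz, 19 MHz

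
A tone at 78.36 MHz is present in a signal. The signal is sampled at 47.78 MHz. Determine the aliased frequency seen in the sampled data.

78.36 MHz mod fs = 30.58 MHz.
30.58 MHz > fs/2 = 23.89 MHz, folds to fs − 30.58 MHz = 17.2 MHz.

17.2 MHz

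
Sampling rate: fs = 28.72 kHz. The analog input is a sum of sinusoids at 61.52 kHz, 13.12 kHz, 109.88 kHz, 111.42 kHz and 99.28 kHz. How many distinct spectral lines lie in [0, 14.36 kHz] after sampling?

fs/2 = 14.36 kHz.
61.52 kHz mod fs = 4.08 kHz.
4.08 kHz ≤ fs/2 = 14.36 kHz, appears at 4.08 kHz.
13.12 kHz ≤ fs/2 = 14.36 kHz, passes unchanged.
109.88 kHz mod fs = 23.72 kHz.
23.72 kHz > fs/2 = 14.36 kHz, folds to fs − 23.72 kHz = 5 kHz.
111.42 kHz mod fs = 25.26 kHz.
25.26 kHz > fs/2 = 14.36 kHz, folds to fs − 25.26 kHz = 3.46 kHz.
99.28 kHz mod fs = 13.12 kHz.
13.12 kHz ≤ fs/2 = 14.36 kHz, appears at 13.12 kHz.
Distinct values: {3.46 kHz, 4.08 kHz, 5 kHz, 13.12 kHz} → 4.

4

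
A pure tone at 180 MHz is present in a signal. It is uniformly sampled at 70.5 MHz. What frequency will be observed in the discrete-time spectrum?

180 MHz mod fs = 39 MHz.
39 MHz > fs/2 = 35.25 MHz, folds to fs − 39 MHz = 31.5 MHz.

31.5 MHz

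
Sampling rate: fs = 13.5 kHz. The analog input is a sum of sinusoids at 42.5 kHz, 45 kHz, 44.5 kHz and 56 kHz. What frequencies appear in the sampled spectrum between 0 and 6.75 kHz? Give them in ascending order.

2 kHz, 4 kHz, 4.5 kHz

fs/2 = 6.75 kHz.
42.5 kHz mod fs = 2 kHz.
2 kHz ≤ fs/2 = 6.75 kHz, appears at 2 kHz.
45 kHz mod fs = 4.5 kHz.
4.5 kHz ≤ fs/2 = 6.75 kHz, appears at 4.5 kHz.
44.5 kHz mod fs = 4 kHz.
4 kHz ≤ fs/2 = 6.75 kHz, appears at 4 kHz.
56 kHz mod fs = 2 kHz.
2 kHz ≤ fs/2 = 6.75 kHz, appears at 2 kHz.
Distinct values: {2 kHz, 4 kHz, 4.5 kHz}.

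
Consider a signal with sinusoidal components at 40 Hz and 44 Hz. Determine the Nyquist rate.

Highest-frequency component: 44 Hz.
Nyquist rate = 2 × 44 Hz = 88 Hz.

88 Hz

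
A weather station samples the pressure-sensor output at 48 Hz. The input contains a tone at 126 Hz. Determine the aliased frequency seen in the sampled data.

18 Hz

126 Hz mod fs = 30 Hz.
30 Hz > fs/2 = 24 Hz, folds to fs − 30 Hz = 18 Hz.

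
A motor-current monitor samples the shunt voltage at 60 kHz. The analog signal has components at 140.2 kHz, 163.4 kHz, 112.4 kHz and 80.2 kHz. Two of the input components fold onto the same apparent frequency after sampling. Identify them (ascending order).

fs/2 = 30 kHz.
140.2 kHz mod fs = 20.2 kHz.
20.2 kHz ≤ fs/2 = 30 kHz, appears at 20.2 kHz.
163.4 kHz mod fs = 43.4 kHz.
43.4 kHz > fs/2 = 30 kHz, folds to fs − 43.4 kHz = 16.6 kHz.
112.4 kHz mod fs = 52.4 kHz.
52.4 kHz > fs/2 = 30 kHz, folds to fs − 52.4 kHz = 7.6 kHz.
80.2 kHz mod fs = 20.2 kHz.
20.2 kHz ≤ fs/2 = 30 kHz, appears at 20.2 kHz.
80.2 kHz and 140.2 kHz both map to 20.2 kHz.

80.2 kHz, 140.2 kHz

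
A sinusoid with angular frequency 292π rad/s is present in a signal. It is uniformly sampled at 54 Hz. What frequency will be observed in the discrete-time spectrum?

16 Hz

ω = 292π rad/s → f = ω/(2π) = 146 Hz.
146 Hz mod fs = 38 Hz.
38 Hz > fs/2 = 27 Hz, folds to fs − 38 Hz = 16 Hz.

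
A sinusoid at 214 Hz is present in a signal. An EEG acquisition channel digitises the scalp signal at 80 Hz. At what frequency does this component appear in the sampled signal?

214 Hz mod fs = 54 Hz.
54 Hz > fs/2 = 40 Hz, folds to fs − 54 Hz = 26 Hz.

26 Hz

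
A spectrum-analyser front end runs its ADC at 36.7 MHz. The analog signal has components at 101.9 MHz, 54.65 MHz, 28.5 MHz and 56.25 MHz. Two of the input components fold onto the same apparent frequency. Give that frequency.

fs/2 = 18.35 MHz.
101.9 MHz mod fs = 28.5 MHz.
28.5 MHz > fs/2 = 18.35 MHz, folds to fs − 28.5 MHz = 8.2 MHz.
54.65 MHz mod fs = 17.95 MHz.
17.95 MHz ≤ fs/2 = 18.35 MHz, appears at 17.95 MHz.
28.5 MHz > fs/2 = 18.35 MHz, folds to fs − 28.5 MHz = 8.2 MHz.
56.25 MHz mod fs = 19.55 MHz.
19.55 MHz > fs/2 = 18.35 MHz, folds to fs − 19.55 MHz = 17.15 MHz.
28.5 MHz and 101.9 MHz both map to 8.2 MHz.

8.2 MHz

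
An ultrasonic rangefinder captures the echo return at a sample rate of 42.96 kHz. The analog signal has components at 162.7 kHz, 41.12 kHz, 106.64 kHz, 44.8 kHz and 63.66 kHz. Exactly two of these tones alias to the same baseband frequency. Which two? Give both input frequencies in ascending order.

fs/2 = 21.48 kHz.
162.7 kHz mod fs = 33.82 kHz.
33.82 kHz > fs/2 = 21.48 kHz, folds to fs − 33.82 kHz = 9.14 kHz.
41.12 kHz > fs/2 = 21.48 kHz, folds to fs − 41.12 kHz = 1.84 kHz.
106.64 kHz mod fs = 20.72 kHz.
20.72 kHz ≤ fs/2 = 21.48 kHz, appears at 20.72 kHz.
44.8 kHz mod fs = 1.84 kHz.
1.84 kHz ≤ fs/2 = 21.48 kHz, appears at 1.84 kHz.
63.66 kHz mod fs = 20.7 kHz.
20.7 kHz ≤ fs/2 = 21.48 kHz, appears at 20.7 kHz.
41.12 kHz and 44.8 kHz both map to 1.84 kHz.

41.12 kHz, 44.8 kHz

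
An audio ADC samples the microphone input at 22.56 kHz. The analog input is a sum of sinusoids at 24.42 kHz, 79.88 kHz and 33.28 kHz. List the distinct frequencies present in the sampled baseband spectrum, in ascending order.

fs/2 = 11.28 kHz.
24.42 kHz mod fs = 1.86 kHz.
1.86 kHz ≤ fs/2 = 11.28 kHz, appears at 1.86 kHz.
79.88 kHz mod fs = 12.2 kHz.
12.2 kHz > fs/2 = 11.28 kHz, folds to fs − 12.2 kHz = 10.36 kHz.
33.28 kHz mod fs = 10.72 kHz.
10.72 kHz ≤ fs/2 = 11.28 kHz, appears at 10.72 kHz.
Distinct values: {1.86 kHz, 10.36 kHz, 10.72 kHz}.

1.86 kHz, 10.36 kHz, 10.72 kHz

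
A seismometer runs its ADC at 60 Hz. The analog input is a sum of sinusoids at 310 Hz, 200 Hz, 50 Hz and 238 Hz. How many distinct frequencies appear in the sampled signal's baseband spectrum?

fs/2 = 30 Hz.
310 Hz mod fs = 10 Hz.
10 Hz ≤ fs/2 = 30 Hz, appears at 10 Hz.
200 Hz mod fs = 20 Hz.
20 Hz ≤ fs/2 = 30 Hz, appears at 20 Hz.
50 Hz > fs/2 = 30 Hz, folds to fs − 50 Hz = 10 Hz.
238 Hz mod fs = 58 Hz.
58 Hz > fs/2 = 30 Hz, folds to fs − 58 Hz = 2 Hz.
Distinct values: {2 Hz, 10 Hz, 20 Hz} → 3.

3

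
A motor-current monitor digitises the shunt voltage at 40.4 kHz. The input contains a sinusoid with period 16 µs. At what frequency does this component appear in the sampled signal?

T = 16 µs → f = 1/T = 62.5 kHz.
62.5 kHz mod fs = 22.1 kHz.
22.1 kHz > fs/2 = 20.2 kHz, folds to fs − 22.1 kHz = 18.3 kHz.

18.3 kHz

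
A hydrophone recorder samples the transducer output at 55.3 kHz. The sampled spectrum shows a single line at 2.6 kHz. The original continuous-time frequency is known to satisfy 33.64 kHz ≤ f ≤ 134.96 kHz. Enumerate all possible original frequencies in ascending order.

52.7 kHz, 57.9 kHz, 108 kHz, 113.2 kHz

Frequencies that alias to 2.6 kHz are k·fs ± 2.6 kHz for integer k ≥ 0.
k=0: 2.6 kHz.
k=1: 52.7 kHz, 57.9 kHz.
k=2: 108 kHz, 113.2 kHz.
k=3: 163.3 kHz, 168.5 kHz.
Within [33.64 kHz, 134.96 kHz]: 52.7 kHz, 57.9 kHz, 108 kHz, 113.2 kHz.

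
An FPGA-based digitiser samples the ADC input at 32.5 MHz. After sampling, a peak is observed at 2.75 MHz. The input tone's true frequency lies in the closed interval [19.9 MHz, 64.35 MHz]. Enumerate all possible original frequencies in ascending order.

Frequencies that alias to 2.75 MHz are k·fs ± 2.75 MHz for integer k ≥ 0.
k=0: 2.75 MHz.
k=1: 29.75 MHz, 35.25 MHz.
k=2: 62.25 MHz, 67.75 MHz.
k=3: 94.75 MHz, 100.25 MHz.
Within [19.9 MHz, 64.35 MHz]: 29.75 MHz, 35.25 MHz, 62.25 MHz.

29.75 MHz, 35.25 MHz, 62.25 MHz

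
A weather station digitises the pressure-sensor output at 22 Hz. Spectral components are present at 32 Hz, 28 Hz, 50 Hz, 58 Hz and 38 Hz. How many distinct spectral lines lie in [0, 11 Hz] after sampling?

3

fs/2 = 11 Hz.
32 Hz mod fs = 10 Hz.
10 Hz ≤ fs/2 = 11 Hz, appears at 10 Hz.
28 Hz mod fs = 6 Hz.
6 Hz ≤ fs/2 = 11 Hz, appears at 6 Hz.
50 Hz mod fs = 6 Hz.
6 Hz ≤ fs/2 = 11 Hz, appears at 6 Hz.
58 Hz mod fs = 14 Hz.
14 Hz > fs/2 = 11 Hz, folds to fs − 14 Hz = 8 Hz.
38 Hz mod fs = 16 Hz.
16 Hz > fs/2 = 11 Hz, folds to fs − 16 Hz = 6 Hz.
Distinct values: {6 Hz, 8 Hz, 10 Hz} → 3.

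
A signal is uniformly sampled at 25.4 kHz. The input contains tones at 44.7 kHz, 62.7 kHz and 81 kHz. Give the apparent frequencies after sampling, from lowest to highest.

fs/2 = 12.7 kHz.
44.7 kHz mod fs = 19.3 kHz.
19.3 kHz > fs/2 = 12.7 kHz, folds to fs − 19.3 kHz = 6.1 kHz.
62.7 kHz mod fs = 11.9 kHz.
11.9 kHz ≤ fs/2 = 12.7 kHz, appears at 11.9 kHz.
81 kHz mod fs = 4.8 kHz.
4.8 kHz ≤ fs/2 = 12.7 kHz, appears at 4.8 kHz.
Distinct values: {4.8 kHz, 6.1 kHz, 11.9 kHz}.

4.8 kHz, 6.1 kHz, 11.9 kHz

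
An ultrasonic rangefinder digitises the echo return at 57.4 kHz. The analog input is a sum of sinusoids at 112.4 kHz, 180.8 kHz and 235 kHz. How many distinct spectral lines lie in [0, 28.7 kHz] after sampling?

fs/2 = 28.7 kHz.
112.4 kHz mod fs = 55 kHz.
55 kHz > fs/2 = 28.7 kHz, folds to fs − 55 kHz = 2.4 kHz.
180.8 kHz mod fs = 8.6 kHz.
8.6 kHz ≤ fs/2 = 28.7 kHz, appears at 8.6 kHz.
235 kHz mod fs = 5.4 kHz.
5.4 kHz ≤ fs/2 = 28.7 kHz, appears at 5.4 kHz.
Distinct values: {2.4 kHz, 5.4 kHz, 8.6 kHz} → 3.

3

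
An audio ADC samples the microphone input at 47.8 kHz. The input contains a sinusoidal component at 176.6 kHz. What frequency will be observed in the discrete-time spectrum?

14.6 kHz

176.6 kHz mod fs = 33.2 kHz.
33.2 kHz > fs/2 = 23.9 kHz, folds to fs − 33.2 kHz = 14.6 kHz.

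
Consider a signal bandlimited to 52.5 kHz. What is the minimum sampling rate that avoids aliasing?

105 kHz

Nyquist rate = 2 × 52.5 kHz = 105 kHz.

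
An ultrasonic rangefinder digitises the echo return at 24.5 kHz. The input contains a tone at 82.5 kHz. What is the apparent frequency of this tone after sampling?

82.5 kHz mod fs = 9 kHz.
9 kHz ≤ fs/2 = 12.25 kHz, appears at 9 kHz.

9 kHz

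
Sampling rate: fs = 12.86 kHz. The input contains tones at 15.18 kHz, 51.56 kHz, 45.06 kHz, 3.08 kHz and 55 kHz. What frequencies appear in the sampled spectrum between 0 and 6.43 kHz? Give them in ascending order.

fs/2 = 6.43 kHz.
15.18 kHz mod fs = 2.32 kHz.
2.32 kHz ≤ fs/2 = 6.43 kHz, appears at 2.32 kHz.
51.56 kHz mod fs = 0.12 kHz.
0.12 kHz ≤ fs/2 = 6.43 kHz, appears at 0.12 kHz.
45.06 kHz mod fs = 6.48 kHz.
6.48 kHz > fs/2 = 6.43 kHz, folds to fs − 6.48 kHz = 6.38 kHz.
3.08 kHz ≤ fs/2 = 6.43 kHz, passes unchanged.
55 kHz mod fs = 3.56 kHz.
3.56 kHz ≤ fs/2 = 6.43 kHz, appears at 3.56 kHz.
Distinct values: {0.12 kHz, 2.32 kHz, 3.08 kHz, 3.56 kHz, 6.38 kHz}.

0.12 kHz, 2.32 kHz, 3.08 kHz, 3.56 kHz, 6.38 kHz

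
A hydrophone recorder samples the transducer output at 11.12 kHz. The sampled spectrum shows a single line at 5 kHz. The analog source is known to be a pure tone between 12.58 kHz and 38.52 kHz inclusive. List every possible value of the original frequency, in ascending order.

16.12 kHz, 17.24 kHz, 27.24 kHz, 28.36 kHz, 38.36 kHz

Frequencies that alias to 5 kHz are k·fs ± 5 kHz for integer k ≥ 0.
k=0: 5 kHz.
k=1: 6.12 kHz, 16.12 kHz.
k=2: 17.24 kHz, 27.24 kHz.
k=3: 28.36 kHz, 38.36 kHz.
k=4: 39.48 kHz, 49.48 kHz.
Within [12.58 kHz, 38.52 kHz]: 16.12 kHz, 17.24 kHz, 27.24 kHz, 28.36 kHz, 38.36 kHz.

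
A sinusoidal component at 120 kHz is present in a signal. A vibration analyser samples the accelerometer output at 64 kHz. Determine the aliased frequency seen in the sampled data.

120 kHz mod fs = 56 kHz.
56 kHz > fs/2 = 32 kHz, folds to fs − 56 kHz = 8 kHz.

8 kHz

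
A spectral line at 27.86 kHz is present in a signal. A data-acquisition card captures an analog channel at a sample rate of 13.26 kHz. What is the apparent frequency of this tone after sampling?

27.86 kHz mod fs = 1.34 kHz.
1.34 kHz ≤ fs/2 = 6.63 kHz, appears at 1.34 kHz.

1.34 kHz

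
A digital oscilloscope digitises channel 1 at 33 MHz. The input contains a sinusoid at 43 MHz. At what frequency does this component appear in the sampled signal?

10 MHz

43 MHz mod fs = 10 MHz.
10 MHz ≤ fs/2 = 16.5 MHz, appears at 10 MHz.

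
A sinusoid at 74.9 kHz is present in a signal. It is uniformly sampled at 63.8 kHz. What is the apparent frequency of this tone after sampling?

74.9 kHz mod fs = 11.1 kHz.
11.1 kHz ≤ fs/2 = 31.9 kHz, appears at 11.1 kHz.

11.1 kHz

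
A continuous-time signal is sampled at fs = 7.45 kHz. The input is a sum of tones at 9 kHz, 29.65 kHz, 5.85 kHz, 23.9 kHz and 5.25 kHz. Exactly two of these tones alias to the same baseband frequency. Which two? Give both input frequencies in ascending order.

9 kHz, 23.9 kHz

fs/2 = 3.725 kHz.
9 kHz mod fs = 1.55 kHz.
1.55 kHz ≤ fs/2 = 3.725 kHz, appears at 1.55 kHz.
29.65 kHz mod fs = 7.3 kHz.
7.3 kHz > fs/2 = 3.725 kHz, folds to fs − 7.3 kHz = 0.15 kHz.
5.85 kHz > fs/2 = 3.725 kHz, folds to fs − 5.85 kHz = 1.6 kHz.
23.9 kHz mod fs = 1.55 kHz.
1.55 kHz ≤ fs/2 = 3.725 kHz, appears at 1.55 kHz.
5.25 kHz > fs/2 = 3.725 kHz, folds to fs − 5.25 kHz = 2.2 kHz.
9 kHz and 23.9 kHz both map to 1.55 kHz.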